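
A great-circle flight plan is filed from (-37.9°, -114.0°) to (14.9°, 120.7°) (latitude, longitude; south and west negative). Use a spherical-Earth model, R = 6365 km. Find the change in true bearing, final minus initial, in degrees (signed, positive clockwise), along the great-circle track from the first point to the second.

+46.6°

At departure: θ₁ = atan2(sin Δλ cos φ₂, cos φ₁ sin φ₂ − sin φ₁ cos φ₂ cos Δλ) = 259.92°
At arrival: θ₂ = atan2(sin Δλ cos φ₁, −cos φ₂ sin φ₁ + sin φ₂ cos φ₁ cos Δλ) = 306.49°
Δθ = θ₂ − θ₁ = +46.6°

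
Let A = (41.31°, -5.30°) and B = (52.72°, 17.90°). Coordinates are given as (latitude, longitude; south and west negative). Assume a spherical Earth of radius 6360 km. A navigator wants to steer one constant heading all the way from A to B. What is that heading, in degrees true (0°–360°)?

Meridional parts: M(φ₁)=+0.7930, M(φ₂)=+1.0867 → ΔM = +0.2937;  Δλ = +0.4049 rad
tan C = Δλ / ΔM = +1.3787 → C = 54.05°

54.0°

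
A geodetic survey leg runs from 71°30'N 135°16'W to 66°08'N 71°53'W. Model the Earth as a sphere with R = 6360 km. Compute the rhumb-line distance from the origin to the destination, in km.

Rhumb course C = atan2(Δλ, Δψ) with Δψ = ln[tan(π/4+φ₂/2)/tan(π/4+φ₁/2)] = -0.2606, Δλ = +1.1062 → C = 103.25°
d = R·|Δφ| / |cos C| = 6360·0.09367 / 0.22928 = 2598 km

2598 km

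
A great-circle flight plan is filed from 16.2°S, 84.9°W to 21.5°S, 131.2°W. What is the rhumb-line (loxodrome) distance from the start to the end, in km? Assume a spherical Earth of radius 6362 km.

4899 km

Rhumb course C = atan2(Δλ, Δψ) with Δψ = ln[tan(π/4+φ₂/2)/tan(π/4+φ₁/2)] = -0.0978, Δλ = -0.8081 → C = 263.10°
d = R·|Δφ| / |cos C| = 6362·0.09250 / 0.12013 = 4899 km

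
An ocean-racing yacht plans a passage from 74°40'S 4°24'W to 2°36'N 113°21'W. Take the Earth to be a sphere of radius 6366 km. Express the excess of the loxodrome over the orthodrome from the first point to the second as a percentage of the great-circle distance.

8.1%

Great circle: σ = 1.7007 rad → d_gc = Rσ = 10826.6 km
Rhumb: Δφ = +1.3486, Δλ = -1.9015, Δψ = +2.0507, q = Δφ/Δψ = 0.6576 → d_rh = R√(Δφ²+q²Δλ²) = 11707.6 km
Excess = (11707.6 − 10826.6) / 10826.6 = 881.0 / 10826.6 = 8.14% ≈ 8.1%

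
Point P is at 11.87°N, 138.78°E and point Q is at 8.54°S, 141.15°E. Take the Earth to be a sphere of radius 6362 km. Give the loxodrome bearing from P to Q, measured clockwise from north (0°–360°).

173.4°

Δψ = ln[tan(π/4+φ₂/2)/tan(π/4+φ₁/2)] = -0.3583
Δλ = +0.0414 rad (taken the short way round)
course = atan2(Δλ, Δψ) = 173.41°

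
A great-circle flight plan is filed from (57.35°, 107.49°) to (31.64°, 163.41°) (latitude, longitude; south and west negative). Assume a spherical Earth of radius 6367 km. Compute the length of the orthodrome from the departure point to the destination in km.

5073 km

Haversine: a = sin²(Δφ/2)+cos φ₁ cos φ₂ sin²(Δλ/2) = 0.15047;  σ = 2·atan2(√a,√(1−a))
σ = 45.648° → d = Rσ = 6367·0.79671 = 5073 km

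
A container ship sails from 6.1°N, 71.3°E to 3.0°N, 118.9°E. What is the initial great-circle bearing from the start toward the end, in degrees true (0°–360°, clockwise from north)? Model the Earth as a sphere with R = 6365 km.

91.5°

N = sin Δλ·cos φ₂ = +0.7374;  D = cos φ₁ sin φ₂ − sin φ₁ cos φ₂ cos Δλ = -0.0195
initial course = atan2(N, D) = 91.52°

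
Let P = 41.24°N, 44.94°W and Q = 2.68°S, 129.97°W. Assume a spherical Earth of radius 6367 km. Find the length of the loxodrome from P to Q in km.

Rhumb course C = atan2(Δλ, Δψ) with Δψ = ln[tan(π/4+φ₂/2)/tan(π/4+φ₁/2)] = -0.8382, Δλ = -1.4841 → C = 240.54°
d = R·|Δφ| / |cos C| = 6367·0.76655 / 0.49179 = 9924 km

9924 km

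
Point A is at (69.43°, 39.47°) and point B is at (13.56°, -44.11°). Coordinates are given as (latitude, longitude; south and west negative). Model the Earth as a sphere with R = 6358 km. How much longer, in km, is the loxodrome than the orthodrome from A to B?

Great circle: cos σ = sin φ₁ sin φ₂ + cos φ₁ cos φ₂ cos Δλ,  σ = 1.3101 rad → d_gc = 8329.9 km
Rhumb line: Δψ = -1.4678, q = Δφ/Δψ = 0.6643, d_rh = R√(Δφ²+q²Δλ²) = 8740.8 km
Excess = 8740.8 − 8329.9 = 410.9 ≈ 411 km

411 km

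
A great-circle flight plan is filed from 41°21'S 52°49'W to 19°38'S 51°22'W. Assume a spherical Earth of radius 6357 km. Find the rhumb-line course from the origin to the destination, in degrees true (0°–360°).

3.3°

Δψ = ln[tan(π/4+φ₂/2)/tan(π/4+φ₁/2)] = +0.4444
Δλ = +0.0253 rad (taken the short way round)
course = atan2(Δλ, Δψ) = 3.26°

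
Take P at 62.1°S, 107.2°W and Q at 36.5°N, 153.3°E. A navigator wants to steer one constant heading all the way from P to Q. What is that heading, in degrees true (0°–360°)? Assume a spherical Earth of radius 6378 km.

320.1°

Meridional parts: M(φ₁)=-1.3927, M(φ₂)=+0.6851 → ΔM = +2.0778;  Δλ = -1.7366 rad
tan C = Δλ / ΔM = -0.8358 → C = 320.11°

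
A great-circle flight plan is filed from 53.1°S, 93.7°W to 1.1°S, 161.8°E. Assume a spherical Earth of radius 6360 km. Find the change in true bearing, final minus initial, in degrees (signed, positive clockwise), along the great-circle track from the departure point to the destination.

Initial bearing θ₁ = atan2(sin Δλ cos φ₂, cos φ₁ sin φ₂ − sin φ₁ cos φ₂ cos Δλ) = 257.66°
Final bearing θ₂ = (initial bearing from the destination back to the start) + 180° = 324.08°
Δθ = θ₂ − θ₁ = +66.4°

+66.4°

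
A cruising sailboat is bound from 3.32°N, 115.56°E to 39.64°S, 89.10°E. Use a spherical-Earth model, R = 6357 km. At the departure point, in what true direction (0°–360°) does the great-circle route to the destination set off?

206.9°

N = sin Δλ·cos φ₂ = -0.3431;  D = cos φ₁ sin φ₂ − sin φ₁ cos φ₂ cos Δλ = -0.6768
initial course = atan2(N, D) = 206.88°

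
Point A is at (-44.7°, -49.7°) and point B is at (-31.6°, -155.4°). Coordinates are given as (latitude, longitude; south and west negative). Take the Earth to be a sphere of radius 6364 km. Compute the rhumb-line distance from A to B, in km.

Rhumb course C = atan2(Δλ, Δψ) with Δψ = ln[tan(π/4+φ₂/2)/tan(π/4+φ₁/2)] = +0.2922, Δλ = -1.8448 → C = 279.00°
d = R·|Δφ| / |cos C| = 6364·0.22864 / 0.15642 = 9302 km

9302 km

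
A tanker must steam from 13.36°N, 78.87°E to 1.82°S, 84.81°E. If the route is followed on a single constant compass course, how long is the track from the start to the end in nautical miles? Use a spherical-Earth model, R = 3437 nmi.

Rhumb course C = atan2(Δλ, Δψ) with Δψ = ln[tan(π/4+φ₂/2)/tan(π/4+φ₁/2)] = -0.2671, Δλ = +0.1037 → C = 158.79°
d = R·|Δφ| / |cos C| = 3437·0.26494 / 0.93223 = 977 nmi

977 nmi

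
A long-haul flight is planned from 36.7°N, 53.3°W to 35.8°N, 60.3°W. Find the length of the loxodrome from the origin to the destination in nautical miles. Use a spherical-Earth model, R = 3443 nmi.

344 nmi

Δψ = ln[tan(π/4+φ₂/2)/tan(π/4+φ₁/2)] = -0.0195;  Δφ = -0.0157 rad,  Δλ = -0.1222 rad
q = Δφ/Δψ = 0.8064
d = R·√(Δφ² + q²Δλ²) = 3443·0.09977 = 344 nmi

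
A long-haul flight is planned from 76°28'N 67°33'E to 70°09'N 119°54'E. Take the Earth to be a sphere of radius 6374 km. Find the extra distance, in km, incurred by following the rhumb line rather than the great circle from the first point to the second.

Great circle: cos σ = sin φ₁ sin φ₂ + cos φ₁ cos φ₂ cos Δλ,  σ = 0.2729 rad → d_gc = 1739.2 km
Rhumb line: Δψ = -0.3885, q = Δφ/Δψ = 0.2838, d_rh = R√(Δφ²+q²Δλ²) = 1796.0 km
Excess = 1796.0 − 1739.2 = 56.8 ≈ 57 km

57 km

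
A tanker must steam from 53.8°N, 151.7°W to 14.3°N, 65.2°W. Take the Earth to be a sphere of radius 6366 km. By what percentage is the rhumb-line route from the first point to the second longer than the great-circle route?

3.8%

Great circle: σ = 1.3343 rad → d_gc = Rσ = 8494.4 km
Rhumb: Δφ = -0.6894, Δλ = +1.5097, Δψ = -0.8660, q = Δφ/Δψ = 0.7960 → d_rh = R√(Δφ²+q²Δλ²) = 8820.1 km
Excess = (8820.1 − 8494.4) / 8494.4 = 325.7 / 8494.4 = 3.83% ≈ 3.8%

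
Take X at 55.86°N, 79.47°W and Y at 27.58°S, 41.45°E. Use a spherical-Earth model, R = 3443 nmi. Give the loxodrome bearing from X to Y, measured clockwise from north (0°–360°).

Δψ = ln[tan(π/4+φ₂/2)/tan(π/4+φ₁/2)] = -1.6818
Δλ = +2.1105 rad (taken the short way round)
course = atan2(Δλ, Δψ) = 128.55°

128.6°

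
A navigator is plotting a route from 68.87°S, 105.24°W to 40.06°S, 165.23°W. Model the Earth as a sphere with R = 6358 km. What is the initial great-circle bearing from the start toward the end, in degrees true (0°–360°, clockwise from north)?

θ = atan2( sin Δλ·cos φ₂ ,  cos φ₁ sin φ₂ − sin φ₁ cos φ₂ cos Δλ )
  = atan2(-0.6628, +0.1251) = 280.69°

280.7°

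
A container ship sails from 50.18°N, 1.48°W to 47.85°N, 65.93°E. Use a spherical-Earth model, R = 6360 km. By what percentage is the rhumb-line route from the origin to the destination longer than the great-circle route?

Great circle: σ = 0.7459 rad → d_gc = Rσ = 4743.6 km
Rhumb: Δφ = -0.0407, Δλ = +1.1765, Δψ = -0.0620, q = Δφ/Δψ = 0.6557 → d_rh = R√(Δφ²+q²Δλ²) = 4913.2 km
Excess = (4913.2 − 4743.6) / 4743.6 = 169.6 / 4743.6 = 3.58% ≈ 3.6%

3.6%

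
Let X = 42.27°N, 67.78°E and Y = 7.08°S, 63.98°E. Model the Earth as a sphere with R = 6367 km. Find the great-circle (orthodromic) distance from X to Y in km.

5498 km

cos σ = sin φ₁ sin φ₂ + cos φ₁ cos φ₂ cos Δλ
      = sin(42.27°)sin(-7.08°) + cos(42.27°)cos(-7.08°)cos(-3.80°) = 0.6498
σ = 49.472° → d = Rσ = 6367·0.86345 = 5498 km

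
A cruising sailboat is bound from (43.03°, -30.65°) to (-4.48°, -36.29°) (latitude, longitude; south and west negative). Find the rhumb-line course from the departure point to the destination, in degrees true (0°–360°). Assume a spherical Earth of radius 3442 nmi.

Δψ = ln[tan(π/4+φ₂/2)/tan(π/4+φ₁/2)] = -0.9118
Δλ = -0.0984 rad (taken the short way round)
course = atan2(Δλ, Δψ) = 186.16°

186.2°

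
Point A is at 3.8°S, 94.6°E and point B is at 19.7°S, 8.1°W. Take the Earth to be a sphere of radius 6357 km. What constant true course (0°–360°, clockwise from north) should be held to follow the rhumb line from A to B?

261.0°

Δψ = ln[tan(π/4+φ₂/2)/tan(π/4+φ₁/2)] = -0.2844
Δλ = -1.7925 rad (taken the short way round)
course = atan2(Δλ, Δψ) = 260.98°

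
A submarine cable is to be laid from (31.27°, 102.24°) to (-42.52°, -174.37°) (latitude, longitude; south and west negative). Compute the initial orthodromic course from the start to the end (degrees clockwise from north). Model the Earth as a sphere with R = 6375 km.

130.3°

N = sin Δλ·cos φ₂ = +0.7321;  D = cos φ₁ sin φ₂ − sin φ₁ cos φ₂ cos Δλ = -0.6217
initial course = atan2(N, D) = 130.34°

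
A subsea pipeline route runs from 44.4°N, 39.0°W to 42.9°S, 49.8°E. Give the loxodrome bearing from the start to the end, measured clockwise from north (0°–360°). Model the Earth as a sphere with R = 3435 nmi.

Meridional parts: M(φ₁)=+0.8666, M(φ₂)=-0.8305 → ΔM = -1.6971;  Δλ = +1.5499 rad
tan C = Δλ / ΔM = -0.9132 → C = 137.60°

137.6°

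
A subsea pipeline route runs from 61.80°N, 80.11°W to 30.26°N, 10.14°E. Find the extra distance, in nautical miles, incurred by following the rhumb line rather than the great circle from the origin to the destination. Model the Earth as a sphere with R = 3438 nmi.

Great circle: cos σ = sin φ₁ sin φ₂ + cos φ₁ cos φ₂ cos Δλ,  σ = 1.1126 rad → d_gc = 3825.1 nmi
Rhumb line: Δψ = -0.8270, q = Δφ/Δψ = 0.6656, d_rh = R√(Δφ²+q²Δλ²) = 4071.2 nmi
Excess = 4071.2 − 3825.1 = 246.1 ≈ 246 nmi

246 nmi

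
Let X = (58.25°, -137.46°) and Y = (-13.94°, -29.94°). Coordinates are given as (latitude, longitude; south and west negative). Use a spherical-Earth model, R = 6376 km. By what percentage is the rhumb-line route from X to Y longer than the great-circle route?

4.0%

Great circle: σ = 1.9376 rad → d_gc = Rσ = 12353.9 km
Rhumb: Δφ = -1.2600, Δλ = +1.8766, Δψ = -1.5032, q = Δφ/Δψ = 0.8382 → d_rh = R√(Δφ²+q²Δλ²) = 12849.9 km
Excess = (12849.9 − 12353.9) / 12353.9 = 496.0 / 12353.9 = 4.01% ≈ 4.0%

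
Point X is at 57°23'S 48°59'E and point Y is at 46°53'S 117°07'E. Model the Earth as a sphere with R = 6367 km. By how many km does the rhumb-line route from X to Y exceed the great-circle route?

183 km

Great circle: cos σ = sin φ₁ sin φ₂ + cos φ₁ cos φ₂ cos Δλ,  σ = 0.7196 rad → d_gc = 4581.8 km
Rhumb line: Δψ = +0.3004, q = Δφ/Δψ = 0.6101, d_rh = R√(Δφ²+q²Δλ²) = 4764.4 km
Excess = 4764.4 − 4581.8 = 182.6 ≈ 183 km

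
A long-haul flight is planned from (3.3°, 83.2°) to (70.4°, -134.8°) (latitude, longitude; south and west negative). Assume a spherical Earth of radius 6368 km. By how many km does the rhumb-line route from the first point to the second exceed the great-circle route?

Great circle: cos σ = sin φ₁ sin φ₂ + cos φ₁ cos φ₂ cos Δλ,  σ = 1.7820 rad → d_gc = 11348.0 km
Rhumb line: Δψ = +1.6984, q = Δφ/Δψ = 0.6895, d_rh = R√(Δφ²+q²Δλ²) = 13192.6 km
Excess = 13192.6 − 11348.0 = 1844.6 ≈ 1845 km

1845 km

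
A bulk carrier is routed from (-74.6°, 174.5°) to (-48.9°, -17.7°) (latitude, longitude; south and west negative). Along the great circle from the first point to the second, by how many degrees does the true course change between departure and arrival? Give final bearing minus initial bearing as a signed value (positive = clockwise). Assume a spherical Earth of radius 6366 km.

-166.5°

Initial bearing θ₁ = atan2(sin Δλ cos φ₂, cos φ₁ sin φ₂ − sin φ₁ cos φ₂ cos Δλ) = 170.38°
Final bearing θ₂ = (initial bearing from the destination back to the start) + 180° = 3.87°
Δθ = θ₂ − θ₁ = -166.5°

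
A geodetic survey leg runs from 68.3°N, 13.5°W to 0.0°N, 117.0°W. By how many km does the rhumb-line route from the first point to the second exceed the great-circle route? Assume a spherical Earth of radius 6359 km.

694 km

Great circle: cos σ = sin φ₁ sin φ₂ + cos φ₁ cos φ₂ cos Δλ,  σ = 1.6572 rad → d_gc = 10538.3 km
Rhumb line: Δψ = -1.6520, q = Δφ/Δψ = 0.7216, d_rh = R√(Δφ²+q²Δλ²) = 11232.3 km
Excess = 11232.3 − 10538.3 = 694.0 ≈ 694 km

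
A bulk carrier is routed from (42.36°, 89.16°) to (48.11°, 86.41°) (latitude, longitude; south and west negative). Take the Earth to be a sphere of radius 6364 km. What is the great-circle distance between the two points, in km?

674 km

cos σ = sin φ₁ sin φ₂ + cos φ₁ cos φ₂ cos Δλ
      = sin(42.36°)sin(48.11°) + cos(42.36°)cos(48.11°)cos(-2.75°) = 0.9944
σ = 6.066° → d = Rσ = 6364·0.10588 = 674 km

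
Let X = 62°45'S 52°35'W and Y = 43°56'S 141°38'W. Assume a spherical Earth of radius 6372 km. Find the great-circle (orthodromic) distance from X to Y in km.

5729 km

Haversine: a = sin²(Δφ/2)+cos φ₁ cos φ₂ sin²(Δλ/2) = 0.18886;  σ = 2·atan2(√a,√(1−a))
σ = 51.517° → d = Rσ = 6372·0.89914 = 5729 km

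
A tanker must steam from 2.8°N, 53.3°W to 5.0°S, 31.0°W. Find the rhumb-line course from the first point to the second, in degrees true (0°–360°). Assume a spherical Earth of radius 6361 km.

Meridional parts: M(φ₁)=+0.0489, M(φ₂)=-0.0874 → ΔM = -0.1363;  Δλ = +0.3892 rad
tan C = Δλ / ΔM = -2.8562 → C = 109.30°

109.3°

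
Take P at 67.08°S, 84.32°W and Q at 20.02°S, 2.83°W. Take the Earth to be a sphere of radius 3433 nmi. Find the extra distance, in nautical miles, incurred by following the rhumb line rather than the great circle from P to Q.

Great circle: cos σ = sin φ₁ sin φ₂ + cos φ₁ cos φ₂ cos Δλ,  σ = 1.1924 rad → d_gc = 4093.4 nmi
Rhumb line: Δψ = +1.2392, q = Δφ/Δψ = 0.6628, d_rh = R√(Δφ²+q²Δλ²) = 4292.4 nmi
Excess = 4292.4 − 4093.4 = 199.0 ≈ 199 nmi

199 nmi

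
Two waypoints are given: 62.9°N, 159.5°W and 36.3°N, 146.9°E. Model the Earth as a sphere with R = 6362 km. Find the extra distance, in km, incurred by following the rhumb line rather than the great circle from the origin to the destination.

Great circle: cos σ = sin φ₁ sin φ₂ + cos φ₁ cos φ₂ cos Δλ,  σ = 0.7304 rad → d_gc = 4647.0 km
Rhumb line: Δψ = -0.7422, q = Δφ/Δψ = 0.6255, d_rh = R√(Δφ²+q²Δλ²) = 4752.2 km
Excess = 4752.2 − 4647.0 = 105.2 ≈ 105 km

105 km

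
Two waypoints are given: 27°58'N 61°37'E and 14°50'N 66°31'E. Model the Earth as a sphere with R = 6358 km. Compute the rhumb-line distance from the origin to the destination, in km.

Rhumb course C = atan2(Δλ, Δψ) with Δψ = ln[tan(π/4+φ₂/2)/tan(π/4+φ₁/2)] = -0.2469, Δλ = +0.0855 → C = 160.90°
d = R·|Δφ| / |cos C| = 6358·0.22922 / 0.94492 = 1542 km

1542 km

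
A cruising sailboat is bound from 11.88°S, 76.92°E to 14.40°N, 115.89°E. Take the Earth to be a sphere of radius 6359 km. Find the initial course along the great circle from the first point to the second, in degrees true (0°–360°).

56.8°

N = sin Δλ·cos φ₂ = +0.6092;  D = cos φ₁ sin φ₂ − sin φ₁ cos φ₂ cos Δλ = +0.3984
initial course = atan2(N, D) = 56.82°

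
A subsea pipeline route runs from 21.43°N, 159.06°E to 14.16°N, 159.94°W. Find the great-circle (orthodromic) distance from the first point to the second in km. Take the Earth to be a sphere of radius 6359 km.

cos σ = sin φ₁ sin φ₂ + cos φ₁ cos φ₂ cos Δλ
      = sin(21.43°)sin(14.16°) + cos(21.43°)cos(14.16°)cos(41.00°) = 0.7706
σ = 39.595° → d = Rσ = 6359·0.69107 = 4394 km

4394 km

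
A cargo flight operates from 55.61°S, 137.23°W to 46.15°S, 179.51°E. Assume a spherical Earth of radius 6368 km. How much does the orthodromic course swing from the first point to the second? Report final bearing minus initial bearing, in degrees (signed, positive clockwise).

+34.3°

At departure: θ₁ = atan2(sin Δλ cos φ₂, cos φ₁ sin φ₂ − sin φ₁ cos φ₂ cos Δλ) = 271.09°
At arrival: θ₂ = atan2(sin Δλ cos φ₁, −cos φ₂ sin φ₁ + sin φ₂ cos φ₁ cos Δλ) = 305.40°
Δθ = θ₂ − θ₁ = +34.3°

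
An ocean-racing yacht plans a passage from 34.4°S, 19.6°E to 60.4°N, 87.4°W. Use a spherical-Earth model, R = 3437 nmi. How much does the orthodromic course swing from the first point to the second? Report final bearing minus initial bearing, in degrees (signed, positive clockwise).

Initial bearing θ₁ = atan2(sin Δλ cos φ₂, cos φ₁ sin φ₂ − sin φ₁ cos φ₂ cos Δλ) = 323.39°
Final bearing θ₂ = (initial bearing from the destination back to the start) + 180° = 275.02°
Δθ = θ₂ − θ₁ = -48.4°

-48.4°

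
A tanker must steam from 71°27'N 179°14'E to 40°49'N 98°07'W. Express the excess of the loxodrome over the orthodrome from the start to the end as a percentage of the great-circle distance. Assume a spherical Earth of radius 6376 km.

6.6%

Great circle: σ = 0.8626 rad → d_gc = Rσ = 5499.8 km
Rhumb: Δφ = -0.5347, Δλ = +1.4425, Δψ = -1.0305, q = Δφ/Δψ = 0.5188 → d_rh = R√(Δφ²+q²Δλ²) = 5864.5 km
Excess = (5864.5 − 5499.8) / 5499.8 = 364.7 / 5499.8 = 6.63% ≈ 6.6%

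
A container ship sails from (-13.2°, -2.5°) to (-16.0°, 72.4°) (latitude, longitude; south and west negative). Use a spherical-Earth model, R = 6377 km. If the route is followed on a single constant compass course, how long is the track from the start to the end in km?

Δψ = ln[tan(π/4+φ₂/2)/tan(π/4+φ₁/2)] = -0.0505;  Δφ = -0.0489 rad,  Δλ = +1.3073 rad
q = Δφ/Δψ = 0.9676
d = R·√(Δφ² + q²Δλ²) = 6377·1.26584 = 8072 km

8072 km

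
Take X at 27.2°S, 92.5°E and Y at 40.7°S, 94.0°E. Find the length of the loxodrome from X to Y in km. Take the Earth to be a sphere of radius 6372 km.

Δψ = ln[tan(π/4+φ₂/2)/tan(π/4+φ₁/2)] = -0.2853;  Δφ = -0.2356 rad,  Δλ = +0.0262 rad
q = Δφ/Δψ = 0.8259
d = R·√(Δφ² + q²Δλ²) = 6372·0.23661 = 1508 km

1508 km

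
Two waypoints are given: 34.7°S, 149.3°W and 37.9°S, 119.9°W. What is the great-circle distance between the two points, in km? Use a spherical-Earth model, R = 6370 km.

Haversine: a = sin²(Δφ/2)+cos φ₁ cos φ₂ sin²(Δλ/2) = 0.04255;  σ = 2·atan2(√a,√(1−a))
σ = 23.810° → d = Rσ = 6370·0.41556 = 2647 km

2647 km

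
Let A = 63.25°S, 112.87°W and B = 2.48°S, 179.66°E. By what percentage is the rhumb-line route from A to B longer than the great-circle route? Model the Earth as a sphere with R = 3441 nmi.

2.2%

Great circle: σ = 1.3583 rad → d_gc = Rσ = 4673.8 nmi
Rhumb: Δφ = +1.0606, Δλ = -1.1776, Δψ = +1.3931, q = Δφ/Δψ = 0.7613 → d_rh = R√(Δφ²+q²Δλ²) = 4778.8 nmi
Excess = (4778.8 − 4673.8) / 4673.8 = 105.0 / 4673.8 = 2.247% ≈ 2.2%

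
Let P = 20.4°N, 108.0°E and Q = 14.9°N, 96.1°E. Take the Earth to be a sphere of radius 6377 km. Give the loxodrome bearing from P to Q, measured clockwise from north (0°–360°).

244.1°

Δψ = ln[tan(π/4+φ₂/2)/tan(π/4+φ₁/2)] = -0.1008
Δλ = -0.2077 rad (taken the short way round)
course = atan2(Δλ, Δψ) = 244.12°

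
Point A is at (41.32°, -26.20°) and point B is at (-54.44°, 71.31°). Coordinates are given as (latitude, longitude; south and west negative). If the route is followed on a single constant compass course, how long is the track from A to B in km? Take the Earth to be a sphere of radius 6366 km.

Rhumb course C = atan2(Δλ, Δψ) with Δψ = ln[tan(π/4+φ₂/2)/tan(π/4+φ₁/2)] = -1.9306, Δλ = +1.7019 → C = 138.60°
d = R·|Δφ| / |cos C| = 6366·1.67133 / 0.75015 = 14183 km

14183 km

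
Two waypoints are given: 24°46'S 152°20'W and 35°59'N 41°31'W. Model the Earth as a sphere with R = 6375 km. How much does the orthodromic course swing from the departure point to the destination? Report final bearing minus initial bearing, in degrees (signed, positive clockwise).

Initial bearing θ₁ = atan2(sin Δλ cos φ₂, cos φ₁ sin φ₂ − sin φ₁ cos φ₂ cos Δλ) = 61.36°
Final bearing θ₂ = (initial bearing from the destination back to the start) + 180° = 80.02°
Δθ = θ₂ − θ₁ = +18.7°

+18.7°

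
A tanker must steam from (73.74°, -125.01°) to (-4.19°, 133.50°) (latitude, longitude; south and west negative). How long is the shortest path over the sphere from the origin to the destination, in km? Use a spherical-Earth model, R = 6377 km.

Haversine: a = sin²(Δφ/2)+cos φ₁ cos φ₂ sin²(Δλ/2) = 0.56288;  σ = 2·atan2(√a,√(1−a))
σ = 97.225° → d = Rσ = 6377·1.69690 = 10821 km

10821 km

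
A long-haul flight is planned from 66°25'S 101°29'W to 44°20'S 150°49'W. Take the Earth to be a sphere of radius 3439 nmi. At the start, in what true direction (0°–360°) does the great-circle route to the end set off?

θ = atan2( sin Δλ·cos φ₂ ,  cos φ₁ sin φ₂ − sin φ₁ cos φ₂ cos Δλ )
  = atan2(-0.5426, +0.1476) = 285.22°

285.2°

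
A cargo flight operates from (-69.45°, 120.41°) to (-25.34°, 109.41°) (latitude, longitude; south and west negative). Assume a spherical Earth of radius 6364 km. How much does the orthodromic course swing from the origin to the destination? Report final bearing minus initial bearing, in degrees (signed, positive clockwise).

At departure: θ₁ = atan2(sin Δλ cos φ₂, cos φ₁ sin φ₂ − sin φ₁ cos φ₂ cos Δλ) = 345.78°
At arrival: θ₂ = atan2(sin Δλ cos φ₁, −cos φ₂ sin φ₁ + sin φ₂ cos φ₁ cos Δλ) = 354.53°
Δθ = θ₂ − θ₁ = +8.7°

+8.7°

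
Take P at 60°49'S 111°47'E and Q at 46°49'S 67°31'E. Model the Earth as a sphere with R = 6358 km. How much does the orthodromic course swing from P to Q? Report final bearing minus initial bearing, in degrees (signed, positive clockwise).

At departure: θ₁ = atan2(sin Δλ cos φ₂, cos φ₁ sin φ₂ − sin φ₁ cos φ₂ cos Δλ) = 278.61°
At arrival: θ₂ = atan2(sin Δλ cos φ₁, −cos φ₂ sin φ₁ + sin φ₂ cos φ₁ cos Δλ) = 315.21°
Δθ = θ₂ − θ₁ = +36.6°

+36.6°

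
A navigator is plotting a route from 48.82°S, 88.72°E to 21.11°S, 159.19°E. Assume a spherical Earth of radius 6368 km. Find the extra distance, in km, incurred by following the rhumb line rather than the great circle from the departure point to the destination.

Great circle: cos σ = sin φ₁ sin φ₂ + cos φ₁ cos φ₂ cos Δλ,  σ = 1.0742 rad → d_gc = 6840.7 km
Rhumb line: Δψ = +0.6020, q = Δφ/Δψ = 0.8034, d_rh = R√(Δφ²+q²Δλ²) = 7005.9 km
Excess = 7005.9 − 6840.7 = 165.2 ≈ 165 km

165 km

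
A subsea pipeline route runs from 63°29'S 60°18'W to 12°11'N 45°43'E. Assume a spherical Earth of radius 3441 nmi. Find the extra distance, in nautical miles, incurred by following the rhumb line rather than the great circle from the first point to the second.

Great circle: cos σ = sin φ₁ sin φ₂ + cos φ₁ cos φ₂ cos Δλ,  σ = 1.8852 rad → d_gc = 6486.98 nmi
Rhumb line: Δψ = +1.6598, q = Δφ/Δψ = 0.7957, d_rh = R√(Δφ²+q²Δλ²) = 6805.52 nmi
Excess = 6805.52 − 6486.98 = 318.54 ≈ 319 nmi

319 nmi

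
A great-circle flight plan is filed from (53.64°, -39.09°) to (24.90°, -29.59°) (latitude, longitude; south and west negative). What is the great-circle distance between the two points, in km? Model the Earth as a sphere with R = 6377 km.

3295 km

cos σ = sin φ₁ sin φ₂ + cos φ₁ cos φ₂ cos Δλ
      = sin(53.64°)sin(24.90°) + cos(53.64°)cos(24.90°)cos(9.50°) = 0.8694
σ = 29.607° → d = Rσ = 6377·0.51674 = 3295 km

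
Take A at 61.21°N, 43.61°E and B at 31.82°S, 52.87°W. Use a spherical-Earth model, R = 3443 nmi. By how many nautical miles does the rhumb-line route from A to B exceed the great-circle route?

148 nmi

Great circle: cos σ = sin φ₁ sin φ₂ + cos φ₁ cos φ₂ cos Δλ,  σ = 2.1040 rad → d_gc = 7243.9 nmi
Rhumb line: Δψ = -1.9463, q = Δφ/Δψ = 0.8342, d_rh = R√(Δφ²+q²Δλ²) = 7392.2 nmi
Excess = 7392.2 − 7243.9 = 148.3 ≈ 148 nmi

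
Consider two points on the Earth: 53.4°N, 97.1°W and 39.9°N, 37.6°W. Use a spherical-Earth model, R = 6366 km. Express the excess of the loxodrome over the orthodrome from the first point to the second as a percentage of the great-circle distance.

Great circle: σ = 0.7271 rad → d_gc = Rσ = 4628.6 km
Rhumb: Δφ = -0.2356, Δλ = +1.0385, Δψ = -0.3459, q = Δφ/Δψ = 0.6813 → d_rh = R√(Δφ²+q²Δλ²) = 4747.0 km
Excess = (4747.0 − 4628.6) / 4628.6 = 118.4 / 4628.6 = 2.56% ≈ 2.6%

2.6%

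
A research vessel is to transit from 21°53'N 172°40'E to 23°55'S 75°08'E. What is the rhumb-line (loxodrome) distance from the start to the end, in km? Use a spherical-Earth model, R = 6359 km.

11693 km

Rhumb course C = atan2(Δλ, Δψ) with Δψ = ln[tan(π/4+φ₂/2)/tan(π/4+φ₁/2)] = -0.8217, Δλ = -1.7023 → C = 244.23°
d = R·|Δφ| / |cos C| = 6359·0.79936 / 0.43470 = 11693 km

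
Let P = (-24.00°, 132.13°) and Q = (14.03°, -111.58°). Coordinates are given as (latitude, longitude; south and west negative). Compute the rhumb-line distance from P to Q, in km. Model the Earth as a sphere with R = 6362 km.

Rhumb course C = atan2(Δλ, Δψ) with Δψ = ln[tan(π/4+φ₂/2)/tan(π/4+φ₁/2)] = +0.6790, Δλ = +2.0296 → C = 71.50°
d = R·|Δφ| / |cos C| = 6362·0.66375 / 0.31728 = 13309 km

13309 km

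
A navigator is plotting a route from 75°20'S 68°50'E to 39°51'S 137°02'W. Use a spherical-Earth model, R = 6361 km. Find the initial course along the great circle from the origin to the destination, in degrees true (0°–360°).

158.0°

θ = atan2( sin Δλ·cos φ₂ ,  cos φ₁ sin φ₂ − sin φ₁ cos φ₂ cos Δλ )
  = atan2(+0.3349, -0.8305) = 158.04°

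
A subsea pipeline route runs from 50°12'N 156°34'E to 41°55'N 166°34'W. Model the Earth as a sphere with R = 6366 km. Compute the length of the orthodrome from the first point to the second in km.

2953 km

cos σ = sin φ₁ sin φ₂ + cos φ₁ cos φ₂ cos Δλ
      = sin(50.20°)sin(41.92°) + cos(50.20°)cos(41.92°)cos(36.87°) = 0.8943
σ = 26.579° → d = Rσ = 6366·0.46389 = 2953 km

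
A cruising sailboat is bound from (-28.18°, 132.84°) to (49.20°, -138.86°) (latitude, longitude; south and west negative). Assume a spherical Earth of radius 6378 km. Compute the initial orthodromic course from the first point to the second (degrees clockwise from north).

44.0°

N = sin Δλ·cos φ₂ = +0.6531;  D = cos φ₁ sin φ₂ − sin φ₁ cos φ₂ cos Δλ = +0.6764
initial course = atan2(N, D) = 44.00°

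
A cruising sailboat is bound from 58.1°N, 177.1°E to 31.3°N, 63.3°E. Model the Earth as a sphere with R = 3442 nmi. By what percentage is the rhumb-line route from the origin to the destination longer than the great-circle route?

10.8%

Great circle: σ = 1.3090 rad → d_gc = Rσ = 4505.5 nmi
Rhumb: Δφ = -0.4677, Δλ = -1.9862, Δψ = -0.6768, q = Δφ/Δψ = 0.6911 → d_rh = R√(Δφ²+q²Δλ²) = 4991.7 nmi
Excess = (4991.7 − 4505.5) / 4505.5 = 486.2 / 4505.5 = 10.79% ≈ 10.8%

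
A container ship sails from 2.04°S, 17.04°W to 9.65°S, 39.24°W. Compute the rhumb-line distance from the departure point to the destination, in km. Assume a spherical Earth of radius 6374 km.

Rhumb course C = atan2(Δλ, Δψ) with Δψ = ln[tan(π/4+φ₂/2)/tan(π/4+φ₁/2)] = -0.1336, Δλ = -0.3875 → C = 250.97°
d = R·|Δφ| / |cos C| = 6374·0.13282 / 0.32600 = 2597 km

2597 km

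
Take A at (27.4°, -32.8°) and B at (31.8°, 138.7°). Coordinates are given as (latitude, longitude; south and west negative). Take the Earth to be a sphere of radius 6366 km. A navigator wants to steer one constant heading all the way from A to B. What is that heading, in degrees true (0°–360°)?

88.3°

Meridional parts: M(φ₁)=+0.4976, M(φ₂)=+0.5859 → ΔM = +0.0884;  Δλ = +2.9932 rad
tan C = Δλ / ΔM = +33.8768 → C = 88.31°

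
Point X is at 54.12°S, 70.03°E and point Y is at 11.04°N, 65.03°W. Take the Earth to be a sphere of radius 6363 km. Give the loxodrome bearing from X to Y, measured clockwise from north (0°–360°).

Δψ = ln[tan(π/4+φ₂/2)/tan(π/4+φ₁/2)] = +1.3216
Δλ = -2.3572 rad (taken the short way round)
course = atan2(Δλ, Δψ) = 299.28°

299.3°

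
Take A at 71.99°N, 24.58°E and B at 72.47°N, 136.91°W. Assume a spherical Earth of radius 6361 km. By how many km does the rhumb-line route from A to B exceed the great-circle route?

Great circle: cos σ = sin φ₁ sin φ₂ + cos φ₁ cos φ₂ cos Δλ,  σ = 0.6120 rad → d_gc = 3892.6 km
Rhumb line: Δψ = +0.0275, q = Δφ/Δψ = 0.3052, d_rh = R√(Δφ²+q²Δλ²) = 5471.7 km
Excess = 5471.7 − 3892.6 = 1579.1 ≈ 1579 km

1579 km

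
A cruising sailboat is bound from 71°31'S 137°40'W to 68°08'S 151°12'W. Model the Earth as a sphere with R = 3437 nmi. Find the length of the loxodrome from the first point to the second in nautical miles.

Δψ = ln[tan(π/4+φ₂/2)/tan(π/4+φ₁/2)] = +0.1716;  Δφ = +0.0591 rad,  Δλ = -0.2362 rad
q = Δφ/Δψ = 0.3441
d = R·√(Δφ² + q²Δλ²) = 3437·0.10046 = 345 nmi

345 nmi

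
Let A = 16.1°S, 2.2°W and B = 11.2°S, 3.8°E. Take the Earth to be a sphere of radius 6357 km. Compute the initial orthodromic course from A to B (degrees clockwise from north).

N = sin Δλ·cos φ₂ = +0.1025;  D = cos φ₁ sin φ₂ − sin φ₁ cos φ₂ cos Δλ = +0.0839
initial course = atan2(N, D) = 50.70°

50.7°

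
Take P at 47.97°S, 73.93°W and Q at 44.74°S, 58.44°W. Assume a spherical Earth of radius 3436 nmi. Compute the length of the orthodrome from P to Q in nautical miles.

668 nmi

cos σ = sin φ₁ sin φ₂ + cos φ₁ cos φ₂ cos Δλ
      = sin(-47.97°)sin(-44.74°) + cos(-47.97°)cos(-44.74°)cos(15.49°) = 0.9811
σ = 11.146° → d = Rσ = 3436·0.19454 = 668 nmi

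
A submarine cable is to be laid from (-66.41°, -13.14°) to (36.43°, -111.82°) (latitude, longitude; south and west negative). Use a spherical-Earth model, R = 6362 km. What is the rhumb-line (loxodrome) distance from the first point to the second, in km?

Rhumb course C = atan2(Δλ, Δψ) with Δψ = ln[tan(π/4+φ₂/2)/tan(π/4+φ₁/2)] = +2.2499, Δλ = -1.7223 → C = 322.57°
d = R·|Δφ| / |cos C| = 6362·1.79490 / 0.79405 = 14381 km

14381 km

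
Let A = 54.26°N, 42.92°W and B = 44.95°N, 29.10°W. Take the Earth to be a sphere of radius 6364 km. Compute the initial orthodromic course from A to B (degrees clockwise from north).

N = sin Δλ·cos φ₂ = +0.1691;  D = cos φ₁ sin φ₂ − sin φ₁ cos φ₂ cos Δλ = -0.1451
initial course = atan2(N, D) = 130.65°

130.6°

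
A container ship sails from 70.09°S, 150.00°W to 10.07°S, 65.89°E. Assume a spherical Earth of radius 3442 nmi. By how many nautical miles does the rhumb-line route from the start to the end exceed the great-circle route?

Great circle: cos σ = sin φ₁ sin φ₂ + cos φ₁ cos φ₂ cos Δλ,  σ = 1.6782 rad → d_gc = 5776.5 nmi
Rhumb line: Δψ = +1.5634, q = Δφ/Δψ = 0.6701, d_rh = R√(Δφ²+q²Δλ²) = 6830.2 nmi
Excess = 6830.2 − 5776.5 = 1053.7 ≈ 1054 nmi

1054 nmi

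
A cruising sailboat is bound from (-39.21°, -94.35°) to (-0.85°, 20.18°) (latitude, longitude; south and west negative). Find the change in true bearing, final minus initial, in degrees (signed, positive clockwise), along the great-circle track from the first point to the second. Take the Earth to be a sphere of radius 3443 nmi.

-58.9°

At departure: θ₁ = atan2(sin Δλ cos φ₂, cos φ₁ sin φ₂ − sin φ₁ cos φ₂ cos Δλ) = 106.76°
At arrival: θ₂ = atan2(sin Δλ cos φ₁, −cos φ₂ sin φ₁ + sin φ₂ cos φ₁ cos Δλ) = 47.90°
Δθ = θ₂ − θ₁ = -58.9°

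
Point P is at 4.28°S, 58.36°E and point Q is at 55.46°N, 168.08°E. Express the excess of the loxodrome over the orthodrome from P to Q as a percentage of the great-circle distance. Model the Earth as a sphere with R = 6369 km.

4.9%

Great circle: σ = 1.8258 rad → d_gc = Rσ = 11628.6 km
Rhumb: Δφ = +1.0427, Δλ = +1.9150, Δψ = +1.2431, q = Δφ/Δψ = 0.8388 → d_rh = R√(Δφ²+q²Δλ²) = 12196.4 km
Excess = (12196.4 − 11628.6) / 11628.6 = 567.8 / 11628.6 = 4.88% ≈ 4.9%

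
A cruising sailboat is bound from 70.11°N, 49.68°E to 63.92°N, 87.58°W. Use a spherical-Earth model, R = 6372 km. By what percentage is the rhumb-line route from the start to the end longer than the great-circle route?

25.6%

Great circle: σ = 0.7455 rad → d_gc = Rσ = 4750.3 km
Rhumb: Δφ = -0.1080, Δλ = -2.3956, Δψ = -0.2783, q = Δφ/Δψ = 0.3882 → d_rh = R√(Δφ²+q²Δλ²) = 5965.4 km
Excess = (5965.4 − 4750.3) / 4750.3 = 1215.1 / 4750.3 = 25.58% ≈ 25.6%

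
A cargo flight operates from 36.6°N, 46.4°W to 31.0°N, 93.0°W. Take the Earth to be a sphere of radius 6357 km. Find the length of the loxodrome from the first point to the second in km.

Δψ = ln[tan(π/4+φ₂/2)/tan(π/4+φ₁/2)] = -0.1177;  Δφ = -0.0977 rad,  Δλ = -0.8133 rad
q = Δφ/Δψ = 0.8304
d = R·√(Δφ² + q²Δλ²) = 6357·0.68238 = 4338 km

4338 km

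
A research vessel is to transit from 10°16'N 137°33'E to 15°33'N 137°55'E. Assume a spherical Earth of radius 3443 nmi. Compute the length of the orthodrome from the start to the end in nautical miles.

cos σ = sin φ₁ sin φ₂ + cos φ₁ cos φ₂ cos Δλ
      = sin(10.27°)sin(15.55°) + cos(10.27°)cos(15.55°)cos(0.37°) = 0.9957
σ = 5.295° → d = Rσ = 3443·0.09242 = 318 nmi

318 nmi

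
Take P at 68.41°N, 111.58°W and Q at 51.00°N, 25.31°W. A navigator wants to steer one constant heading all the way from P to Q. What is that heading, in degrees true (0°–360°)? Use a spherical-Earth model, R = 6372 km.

Δψ = ln[tan(π/4+φ₂/2)/tan(π/4+φ₁/2)] = -0.6191
Δλ = +1.5057 rad (taken the short way round)
course = atan2(Δλ, Δψ) = 112.35°

112.4°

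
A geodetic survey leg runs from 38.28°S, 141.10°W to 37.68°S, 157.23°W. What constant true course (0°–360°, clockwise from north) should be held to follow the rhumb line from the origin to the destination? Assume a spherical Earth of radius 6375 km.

Meridional parts: M(φ₁)=-0.7242, M(φ₂)=-0.7109 → ΔM = +0.0133;  Δλ = -0.2815 rad
tan C = Δλ / ΔM = -21.1899 → C = 272.70°

272.7°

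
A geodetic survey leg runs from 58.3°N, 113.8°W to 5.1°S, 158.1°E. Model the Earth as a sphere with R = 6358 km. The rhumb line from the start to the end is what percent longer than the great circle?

3.0%

Great circle: σ = 1.6291 rad → d_gc = Rσ = 10357.9 km
Rhumb: Δφ = -1.1065, Δλ = -1.5376, Δψ = -1.3482, q = Δφ/Δψ = 0.8207 → d_rh = R√(Δφ²+q²Δλ²) = 10671.4 km
Excess = (10671.4 − 10357.9) / 10357.9 = 313.5 / 10357.9 = 3.03% ≈ 3.0%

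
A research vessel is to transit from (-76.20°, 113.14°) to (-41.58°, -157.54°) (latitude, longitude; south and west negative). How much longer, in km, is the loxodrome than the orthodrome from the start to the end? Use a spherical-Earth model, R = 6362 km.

Great circle: cos σ = sin φ₁ sin φ₂ + cos φ₁ cos φ₂ cos Δλ,  σ = 0.8676 rad → d_gc = 5520.0 km
Rhumb line: Δψ = +1.3125, q = Δφ/Δψ = 0.4604, d_rh = R√(Δφ²+q²Δλ²) = 5968.6 km
Excess = 5968.6 − 5520.0 = 448.6 ≈ 449 km

449 km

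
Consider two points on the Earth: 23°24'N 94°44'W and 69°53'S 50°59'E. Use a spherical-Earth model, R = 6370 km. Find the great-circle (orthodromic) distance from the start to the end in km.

Haversine: a = sin²(Δφ/2)+cos φ₁ cos φ₂ sin²(Δλ/2) = 0.81686;  σ = 2·atan2(√a,√(1−a))
σ = 129.326° → d = Rσ = 6370·2.25716 = 14378 km

14378 km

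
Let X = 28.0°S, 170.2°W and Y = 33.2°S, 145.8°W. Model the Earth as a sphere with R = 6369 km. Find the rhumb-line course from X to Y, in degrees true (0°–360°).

103.9°

Δψ = ln[tan(π/4+φ₂/2)/tan(π/4+φ₁/2)] = -0.1055
Δλ = +0.4259 rad (taken the short way round)
course = atan2(Δλ, Δψ) = 103.91°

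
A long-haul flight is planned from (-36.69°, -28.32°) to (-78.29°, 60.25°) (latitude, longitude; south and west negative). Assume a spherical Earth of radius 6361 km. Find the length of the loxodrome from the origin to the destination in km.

6445 km

Rhumb course C = atan2(Δλ, Δψ) with Δψ = ln[tan(π/4+φ₂/2)/tan(π/4+φ₁/2)] = -1.5882, Δλ = +1.5458 → C = 135.77°
d = R·|Δφ| / |cos C| = 6361·0.72606 / 0.71660 = 6445 km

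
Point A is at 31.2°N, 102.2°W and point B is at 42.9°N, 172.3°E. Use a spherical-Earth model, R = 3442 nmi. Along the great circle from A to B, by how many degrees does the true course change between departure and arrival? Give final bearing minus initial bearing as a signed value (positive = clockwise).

-58.5°

Initial bearing θ₁ = atan2(sin Δλ cos φ₂, cos φ₁ sin φ₂ − sin φ₁ cos φ₂ cos Δλ) = 307.11°
Final bearing θ₂ = (initial bearing from the destination back to the start) + 180° = 248.62°
Δθ = θ₂ − θ₁ = -58.5°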